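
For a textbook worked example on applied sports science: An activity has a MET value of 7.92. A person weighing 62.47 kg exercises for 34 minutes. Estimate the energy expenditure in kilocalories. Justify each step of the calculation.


kcal = MET * mass * time_hr
Convert time: 34 min = 0.5667 hr
kcal = 7.92 * 62.47 * 0.5667
kcal = 280.3654 kcal

280.3654 kcal


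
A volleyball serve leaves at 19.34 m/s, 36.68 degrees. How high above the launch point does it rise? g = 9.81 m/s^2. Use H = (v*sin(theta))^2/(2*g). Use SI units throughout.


H = (v*sin(theta))^2 / (2*g)
vy = v*sin(theta) = 19.34 * sin(36.68 deg) = 11.5527 m/s
H = vy^2 / (2*g) = 133.4639 / (2*9.81)
H = 133.4639 / 19.62 = 6.8024 m

6.8024 m


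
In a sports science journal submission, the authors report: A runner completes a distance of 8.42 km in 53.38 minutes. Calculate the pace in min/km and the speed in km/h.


Pace = time / distance = 53.38 min / 8.42 km = 6.3397 min/km
Speed = distance / time_in_hours = 8.42 / 0.8897 hr
Speed = 9.4642 km/h

6.3397 min/km, 9.4642 km/h


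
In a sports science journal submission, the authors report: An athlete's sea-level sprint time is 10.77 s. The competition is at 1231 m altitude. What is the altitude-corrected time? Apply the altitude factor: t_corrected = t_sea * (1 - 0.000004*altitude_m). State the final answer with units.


Correction factor = 1 - 0.000004 * 1231 = 0.995076
t_corrected = t_sea * factor = 10.77 * 0.995076
t_corrected = 10.717 s

10.717 s


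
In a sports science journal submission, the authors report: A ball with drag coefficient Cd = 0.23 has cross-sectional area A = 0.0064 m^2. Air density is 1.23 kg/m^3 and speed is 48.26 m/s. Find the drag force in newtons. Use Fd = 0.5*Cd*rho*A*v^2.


Fd = 0.5 * Cd * rho * A * v^2
Fd = 0.5 * 0.23 * 1.23 * 0.0064 * 48.26^2
v^2 = 2329.0276
Fd = 0.5 * 0.23 * 1.23 * 0.0064 * 2329.0276 = 2.1084 N

2.1084 N


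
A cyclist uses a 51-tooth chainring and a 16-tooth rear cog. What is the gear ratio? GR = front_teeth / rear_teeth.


GR = front_teeth / rear_teeth
GR = 51 / 16
GR = 3.1875

3.1875


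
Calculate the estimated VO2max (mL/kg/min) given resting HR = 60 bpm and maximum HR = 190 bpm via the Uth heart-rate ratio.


VO2max = 15.3 * HRmax / HRrest
VO2max = 15.3 * 190 / 60
VO2max = 2907 / 60 = 48.45 mL/kg/min

48.45 mL/kg/min


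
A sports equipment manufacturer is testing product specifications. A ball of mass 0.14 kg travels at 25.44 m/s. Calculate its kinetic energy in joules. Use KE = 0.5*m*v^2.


KE = 0.5 * m * v^2
KE = 0.5 * 0.14 * 25.44^2
KE = 0.5 * 0.14 * 647.1936 = 45.3036 J

45.3036 J


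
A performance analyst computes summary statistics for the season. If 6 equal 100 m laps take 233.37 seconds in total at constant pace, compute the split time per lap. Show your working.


Split time = total_time / n_laps = 233.37 / 6
Split time = 38.895 s per lap

38.895 s


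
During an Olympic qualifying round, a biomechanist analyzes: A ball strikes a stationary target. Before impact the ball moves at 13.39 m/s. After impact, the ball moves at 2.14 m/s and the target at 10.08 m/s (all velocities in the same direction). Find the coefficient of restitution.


e = (v2_after - v1_after) / (v1_before - v2_before)
Numerator = 10.08 - 2.14 = 7.94
Denominator = 13.39 - 0 = 13.39
e = 7.94 / 13.39 = 0.593

0.593


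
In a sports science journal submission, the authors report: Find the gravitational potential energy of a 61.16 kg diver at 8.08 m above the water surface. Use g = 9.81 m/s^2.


PE = m * g * h
PE = 61.16 * 9.81 * 8.08
PE = 599.9796 * 8.08 = 4847.8352 J

4847.8352 J


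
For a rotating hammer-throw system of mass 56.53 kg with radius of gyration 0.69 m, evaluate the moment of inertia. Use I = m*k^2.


I = m * k^2
I = 56.53 * 0.69^2
I = 56.53 * 0.4761 = 26.9139 kg*m^2

26.9139 kg*m^2


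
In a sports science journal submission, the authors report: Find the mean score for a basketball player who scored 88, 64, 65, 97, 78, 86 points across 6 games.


Average = sum / n
Sum = 478
Average = 478 / 6 = 79.6667

79.6667


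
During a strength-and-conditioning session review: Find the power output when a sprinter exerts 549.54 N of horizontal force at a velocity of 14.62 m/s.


P = F * v
P = 549.54 * 14.62
P = 8034.2748 W

8034.2748 W


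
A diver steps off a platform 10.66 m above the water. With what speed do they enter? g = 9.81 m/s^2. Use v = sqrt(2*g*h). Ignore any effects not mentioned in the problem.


v = sqrt(2 * g * h)
v = sqrt(2 * 9.81 * 10.66)
v = sqrt(209.1492) = 14.462 m/s

14.462 m/s


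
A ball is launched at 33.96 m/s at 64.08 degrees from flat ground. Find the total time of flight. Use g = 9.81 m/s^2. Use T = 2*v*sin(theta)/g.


T = 2*v*sin(theta)/g
sin(theta) = sin(64.08 deg) = 0.8994
T = 2*33.96*0.8994 / 9.81
T = 61.0876 / 9.81 = 6.2271 s

6.2271 s


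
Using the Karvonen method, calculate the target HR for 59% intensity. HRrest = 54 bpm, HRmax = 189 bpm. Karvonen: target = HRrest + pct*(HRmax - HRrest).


Target = HRrest + pct*(HRmax - HRrest)
Heart rate reserve = HRmax - HRrest = 189 - 54 = 135 bpm
Fraction = 59% = 0.59
Target = 54 + 0.59 * 135
Target = 54 + 79.65 = 133.65 bpm

133.65 bpm


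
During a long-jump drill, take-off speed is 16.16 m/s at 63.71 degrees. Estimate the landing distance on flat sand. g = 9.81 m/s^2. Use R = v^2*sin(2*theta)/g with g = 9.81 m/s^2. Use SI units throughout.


R = v^2 * sin(2*theta) / g
Convert angle to radians: theta = 63.71 deg = 1.1119 rad
sin(2*theta) = sin(2.2239) = 0.7942
R = 16.16^2 * 0.7942 / 9.81
R = 261.1456 * 0.7942 / 9.81 = 21.1419 m

21.1419 m


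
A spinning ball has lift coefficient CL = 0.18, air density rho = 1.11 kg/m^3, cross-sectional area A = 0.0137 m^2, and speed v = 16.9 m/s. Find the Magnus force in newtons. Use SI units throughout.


FM = 0.5 * CL * rho * A * v^2
FM = 0.5 * 0.18 * 1.11 * 0.0137 * 16.9^2
v^2 = 285.61
FM = 0.5 * 0.18 * 1.11 * 0.0137 * 285.61 = 0.3909 N

0.3909 N


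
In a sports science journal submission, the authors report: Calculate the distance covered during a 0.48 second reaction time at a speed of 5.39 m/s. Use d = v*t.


d = v * t
d = 5.39 * 0.48
d = 2.5872 m

2.5872 m


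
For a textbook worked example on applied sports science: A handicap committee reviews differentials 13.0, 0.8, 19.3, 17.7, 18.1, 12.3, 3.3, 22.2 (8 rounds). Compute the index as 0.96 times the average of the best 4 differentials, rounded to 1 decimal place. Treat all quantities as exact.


All differentials: 13.0, 0.8, 19.3, 17.7, 18.1, 12.3, 3.3, 22.2
Sorted: 0.8, 3.3, 12.3, 13.0, 17.7, 18.1, 19.3, 22.2
Best 4: 0.8, 3.3, 12.3, 13.0
Average of best = 29.4 / 4 = 7.35
Raw index = 7.35 * 0.96 = 7.056
Handicap index = round(7.056, 1) = 7.1

7.1


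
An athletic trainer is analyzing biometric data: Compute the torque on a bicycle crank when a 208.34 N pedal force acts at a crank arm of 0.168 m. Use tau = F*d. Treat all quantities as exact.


tau = F * d
tau = 208.34 * 0.168
tau = 35.0011 N*m

35.0011 N*m


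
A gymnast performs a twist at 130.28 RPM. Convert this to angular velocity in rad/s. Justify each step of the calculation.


omega = RPM * 2 * pi / 60
omega = 130.28 * 2 * 3.14159 / 60
omega = 818.5734 / 60 = 13.6429 rad/s

13.6429 rad/s


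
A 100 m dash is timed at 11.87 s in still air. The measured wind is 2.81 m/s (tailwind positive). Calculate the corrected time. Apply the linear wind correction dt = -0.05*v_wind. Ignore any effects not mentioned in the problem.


dt = -0.05 * v_wind = -0.05 * 2.81 = -0.1405 s
t_corrected = t_still + dt = 11.87 + (-0.1405)
t_corrected = 11.7295 s

11.7295 s


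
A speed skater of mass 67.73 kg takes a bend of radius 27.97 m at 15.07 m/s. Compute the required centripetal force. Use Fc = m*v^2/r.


Fc = m * v^2 / r
v^2 = 15.07^2 = 227.1049
Fc = 67.73 * 227.1049 / 27.97
Fc = 15381.8149 / 27.97 = 549.9398 N

549.9398 N


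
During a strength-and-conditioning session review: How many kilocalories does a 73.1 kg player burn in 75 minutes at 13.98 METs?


kcal = MET * mass * time_hr
Convert time: 75 min = 1.25 hr
kcal = 13.98 * 73.1 * 1.25
kcal = 1277.4225 kcal

1277.4225 kcal


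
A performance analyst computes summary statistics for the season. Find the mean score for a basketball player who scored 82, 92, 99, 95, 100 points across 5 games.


Average = sum / n
Sum = 468
Average = 468 / 5 = 93.6

93.6


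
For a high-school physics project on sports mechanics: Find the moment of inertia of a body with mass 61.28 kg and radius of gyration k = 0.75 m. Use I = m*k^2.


I = m * k^2
I = 61.28 * 0.75^2
I = 61.28 * 0.5625 = 34.47 kg*m^2

34.47 kg*m^2


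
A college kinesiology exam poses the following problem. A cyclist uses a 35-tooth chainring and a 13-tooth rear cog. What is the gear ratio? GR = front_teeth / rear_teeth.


GR = front_teeth / rear_teeth
GR = 35 / 13
GR = 2.6923

2.6923


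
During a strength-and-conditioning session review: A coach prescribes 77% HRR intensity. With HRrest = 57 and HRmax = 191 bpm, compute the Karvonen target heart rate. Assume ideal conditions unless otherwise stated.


Target = HRrest + pct*(HRmax - HRrest)
Heart rate reserve = HRmax - HRrest = 191 - 57 = 134 bpm
Fraction = 77% = 0.77
Target = 57 + 0.77 * 134
Target = 57 + 103.18 = 160.18 bpm

160.18 bpm


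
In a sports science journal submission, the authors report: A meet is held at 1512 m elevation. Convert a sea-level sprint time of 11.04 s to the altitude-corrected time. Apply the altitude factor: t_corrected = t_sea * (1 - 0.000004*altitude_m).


Correction factor = 1 - 0.000004 * 1512 = 0.993952
t_corrected = t_sea * factor = 11.04 * 0.993952
t_corrected = 10.9732 s

10.9732 s


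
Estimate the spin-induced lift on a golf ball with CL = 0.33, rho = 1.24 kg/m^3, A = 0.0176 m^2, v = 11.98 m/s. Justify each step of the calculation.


FM = 0.5 * CL * rho * A * v^2
FM = 0.5 * 0.33 * 1.24 * 0.0176 * 11.98^2
v^2 = 143.5204
FM = 0.5 * 0.33 * 1.24 * 0.0176 * 143.5204 = 0.5168 N

0.5168 N


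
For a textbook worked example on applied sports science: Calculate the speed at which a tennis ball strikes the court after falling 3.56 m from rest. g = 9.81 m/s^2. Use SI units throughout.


v = sqrt(2 * g * h)
v = sqrt(2 * 9.81 * 3.56)
v = sqrt(69.8472) = 8.3575 m/s

8.3575 m/s


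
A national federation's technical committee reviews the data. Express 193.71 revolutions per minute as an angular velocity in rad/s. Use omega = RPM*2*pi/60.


omega = RPM * 2 * pi / 60
omega = 193.71 * 2 * 3.14159 / 60
omega = 1217.1158 / 60 = 20.2853 rad/s

20.2853 rad/s


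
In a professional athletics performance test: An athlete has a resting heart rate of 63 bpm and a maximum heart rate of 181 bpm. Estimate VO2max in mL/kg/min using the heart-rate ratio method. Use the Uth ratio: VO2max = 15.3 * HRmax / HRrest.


VO2max = 15.3 * HRmax / HRrest
VO2max = 15.3 * 181 / 63
VO2max = 2769.3 / 63 = 43.9571 mL/kg/min

43.9571 mL/kg/min


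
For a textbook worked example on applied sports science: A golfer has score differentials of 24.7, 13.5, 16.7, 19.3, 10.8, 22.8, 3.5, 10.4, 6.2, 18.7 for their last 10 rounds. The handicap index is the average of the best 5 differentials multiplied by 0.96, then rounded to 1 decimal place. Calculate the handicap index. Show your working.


All differentials: 24.7, 13.5, 16.7, 19.3, 10.8, 22.8, 3.5, 10.4, 6.2, 18.7
Sorted: 3.5, 6.2, 10.4, 10.8, 13.5, 16.7, 18.7, 19.3, 22.8, 24.7
Best 5: 3.5, 6.2, 10.4, 10.8, 13.5
Average of best = 44.4 / 5 = 8.88
Raw index = 8.88 * 0.96 = 8.5248
Handicap index = round(8.5248, 1) = 8.5

8.5


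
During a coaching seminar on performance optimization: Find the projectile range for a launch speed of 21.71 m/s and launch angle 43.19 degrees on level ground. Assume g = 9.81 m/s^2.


R = v^2 * sin(2*theta) / g
Convert angle to radians: theta = 43.19 deg = 0.7538 rad
sin(2*theta) = sin(1.5076) = 0.998
R = 21.71^2 * 0.998 / 9.81
R = 471.3241 * 0.998 / 9.81 = 47.9494 m

47.9494 m


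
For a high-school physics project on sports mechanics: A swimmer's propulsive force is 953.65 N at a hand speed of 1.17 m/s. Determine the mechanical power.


P = F * v
P = 953.65 * 1.17
P = 1115.7705 W

1115.7705 W


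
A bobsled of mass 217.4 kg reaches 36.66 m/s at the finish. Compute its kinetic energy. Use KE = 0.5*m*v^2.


KE = 0.5 * m * v^2
KE = 0.5 * 217.4 * 36.66^2
KE = 0.5 * 217.4 * 1343.9556 = 146087.9737 J

146087.9737 J


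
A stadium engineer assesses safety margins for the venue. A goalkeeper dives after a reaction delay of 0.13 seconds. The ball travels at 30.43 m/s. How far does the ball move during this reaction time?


d = v * t
d = 30.43 * 0.13
d = 3.9559 m

3.9559 m


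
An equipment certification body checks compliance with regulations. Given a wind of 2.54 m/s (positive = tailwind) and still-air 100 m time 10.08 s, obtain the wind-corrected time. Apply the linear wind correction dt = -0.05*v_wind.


dt = -0.05 * v_wind = -0.05 * 2.54 = -0.127 s
t_corrected = t_still + dt = 10.08 + (-0.127)
t_corrected = 9.953 s

9.953 s


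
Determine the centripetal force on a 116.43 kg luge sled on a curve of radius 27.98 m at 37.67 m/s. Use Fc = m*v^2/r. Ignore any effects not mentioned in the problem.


Fc = m * v^2 / r
v^2 = 37.67^2 = 1419.0289
Fc = 116.43 * 1419.0289 / 27.98
Fc = 165217.5348 / 27.98 = 5904.844 N

5904.844 N


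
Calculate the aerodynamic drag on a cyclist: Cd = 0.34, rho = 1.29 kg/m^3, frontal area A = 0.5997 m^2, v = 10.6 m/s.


Fd = 0.5 * Cd * rho * A * v^2
Fd = 0.5 * 0.34 * 1.29 * 0.5997 * 10.6^2
v^2 = 112.36
Fd = 0.5 * 0.34 * 1.29 * 0.5997 * 112.36 = 14.7769 N

14.7769 N


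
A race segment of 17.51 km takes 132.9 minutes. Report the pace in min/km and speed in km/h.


Pace = time / distance = 132.9 min / 17.51 km = 7.5899 min/km
Speed = distance / time_in_hours = 17.51 / 2.215 hr
Speed = 7.9052 km/h

7.5899 min/km, 7.9052 km/h


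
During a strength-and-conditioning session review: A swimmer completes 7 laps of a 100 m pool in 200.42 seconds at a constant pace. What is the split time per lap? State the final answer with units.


Split time = total_time / n_laps = 200.42 / 7
Split time = 28.6314 s per lap

28.6314 s


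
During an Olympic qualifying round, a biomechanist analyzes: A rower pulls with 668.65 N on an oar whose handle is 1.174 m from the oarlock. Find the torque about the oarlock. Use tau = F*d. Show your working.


tau = F * d
tau = 668.65 * 1.174
tau = 784.9951 N*m

784.9951 N*m


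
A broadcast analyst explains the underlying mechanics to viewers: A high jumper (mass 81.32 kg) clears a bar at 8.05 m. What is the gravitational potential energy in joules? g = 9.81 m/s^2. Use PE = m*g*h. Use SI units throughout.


PE = m * g * h
PE = 81.32 * 9.81 * 8.05
PE = 797.7492 * 8.05 = 6421.8811 J

6421.8811 J


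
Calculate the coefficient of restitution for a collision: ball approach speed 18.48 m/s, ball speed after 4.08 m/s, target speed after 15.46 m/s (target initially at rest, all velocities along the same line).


e = (v2_after - v1_after) / (v1_before - v2_before)
Numerator = 15.46 - 4.08 = 11.38
Denominator = 18.48 - 0 = 18.48
e = 11.38 / 18.48 = 0.6158

0.6158


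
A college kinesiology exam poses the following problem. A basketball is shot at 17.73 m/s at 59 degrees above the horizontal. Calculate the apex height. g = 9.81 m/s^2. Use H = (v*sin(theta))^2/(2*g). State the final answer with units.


H = (v*sin(theta))^2 / (2*g)
vy = v*sin(theta) = 17.73 * sin(59 deg) = 15.1976 m/s
H = vy^2 / (2*g) = 230.9663 / (2*9.81)
H = 230.9663 / 19.62 = 11.772 m

11.772 m


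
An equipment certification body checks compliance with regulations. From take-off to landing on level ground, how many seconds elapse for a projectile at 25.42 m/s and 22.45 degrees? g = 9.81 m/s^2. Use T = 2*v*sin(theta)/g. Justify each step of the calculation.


T = 2*v*sin(theta)/g
sin(theta) = sin(22.45 deg) = 0.3819
T = 2*25.42*0.3819 / 9.81
T = 19.4146 / 9.81 = 1.9791 s

1.9791 s


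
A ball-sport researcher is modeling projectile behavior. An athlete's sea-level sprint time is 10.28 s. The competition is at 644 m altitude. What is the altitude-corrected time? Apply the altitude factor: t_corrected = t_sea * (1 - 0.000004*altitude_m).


Correction factor = 1 - 0.000004 * 644 = 0.997424
t_corrected = t_sea * factor = 10.28 * 0.997424
t_corrected = 10.2535 s

10.2535 s


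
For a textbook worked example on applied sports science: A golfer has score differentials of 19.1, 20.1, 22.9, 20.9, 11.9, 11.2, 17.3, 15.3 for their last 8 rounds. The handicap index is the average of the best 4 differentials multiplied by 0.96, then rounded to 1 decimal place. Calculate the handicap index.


All differentials: 19.1, 20.1, 22.9, 20.9, 11.9, 11.2, 17.3, 15.3
Sorted: 11.2, 11.9, 15.3, 17.3, 19.1, 20.1, 20.9, 22.9
Best 4: 11.2, 11.9, 15.3, 17.3
Average of best = 55.7 / 4 = 13.925
Raw index = 13.925 * 0.96 = 13.368
Handicap index = round(13.368, 1) = 13.4

13.4


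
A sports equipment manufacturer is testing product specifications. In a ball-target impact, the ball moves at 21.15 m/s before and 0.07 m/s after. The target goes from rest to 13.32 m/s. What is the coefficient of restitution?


e = (v2_after - v1_after) / (v1_before - v2_before)
Numerator = 13.32 - 0.07 = 13.25
Denominator = 21.15 - 0 = 21.15
e = 13.25 / 21.15 = 0.6265

0.6265


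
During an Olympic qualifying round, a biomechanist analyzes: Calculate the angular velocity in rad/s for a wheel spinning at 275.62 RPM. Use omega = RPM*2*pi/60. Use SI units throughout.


omega = RPM * 2 * pi / 60
omega = 275.62 * 2 * 3.14159 / 60
omega = 1731.7715 / 60 = 28.8629 rad/s

28.8629 rad/s


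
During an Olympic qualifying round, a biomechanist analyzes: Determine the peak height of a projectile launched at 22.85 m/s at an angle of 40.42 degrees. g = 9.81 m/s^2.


H = (v*sin(theta))^2 / (2*g)
vy = v*sin(theta) = 22.85 * sin(40.42 deg) = 14.8156 m/s
H = vy^2 / (2*g) = 219.5024 / (2*9.81)
H = 219.5024 / 19.62 = 11.1877 m

11.1877 m


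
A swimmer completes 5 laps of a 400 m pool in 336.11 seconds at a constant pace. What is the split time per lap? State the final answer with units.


Split time = total_time / n_laps = 336.11 / 5
Split time = 67.222 s per lap

67.222 s


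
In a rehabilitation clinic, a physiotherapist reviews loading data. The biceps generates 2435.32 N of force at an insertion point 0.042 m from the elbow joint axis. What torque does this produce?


tau = F * d
tau = 2435.32 * 0.042
tau = 102.2834 N*m

102.2834 N*m


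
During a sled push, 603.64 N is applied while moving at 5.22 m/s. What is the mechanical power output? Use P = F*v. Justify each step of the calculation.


P = F * v
P = 603.64 * 5.22
P = 3151.0008 W

3151.0008 W


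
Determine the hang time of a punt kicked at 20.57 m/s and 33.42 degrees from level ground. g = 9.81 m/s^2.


T = 2*v*sin(theta)/g
sin(theta) = sin(33.42 deg) = 0.5508
T = 2*20.57*0.5508 / 9.81
T = 22.6588 / 9.81 = 2.3098 s

2.3098 s


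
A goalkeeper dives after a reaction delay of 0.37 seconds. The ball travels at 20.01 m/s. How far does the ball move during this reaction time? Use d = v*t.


d = v * t
d = 20.01 * 0.37
d = 7.4037 m

7.4037 m


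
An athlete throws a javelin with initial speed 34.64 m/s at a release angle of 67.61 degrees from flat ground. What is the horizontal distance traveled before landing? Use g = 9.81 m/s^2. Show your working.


R = v^2 * sin(2*theta) / g
Convert angle to radians: theta = 67.61 deg = 1.18 rad
sin(2*theta) = sin(2.36) = 0.7044
R = 34.64^2 * 0.7044 / 9.81
R = 1199.9296 * 0.7044 / 9.81 = 86.1584 m

86.1584 m


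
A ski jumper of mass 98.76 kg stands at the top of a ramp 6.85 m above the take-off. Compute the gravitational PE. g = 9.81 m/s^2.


PE = m * g * h
PE = 98.76 * 9.81 * 6.85
PE = 968.8356 * 6.85 = 6636.5239 J

6636.5239 J


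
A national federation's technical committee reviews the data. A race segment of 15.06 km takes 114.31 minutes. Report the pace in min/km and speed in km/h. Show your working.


Pace = time / distance = 114.31 min / 15.06 km = 7.5903 min/km
Speed = distance / time_in_hours = 15.06 / 1.9052 hr
Speed = 7.9048 km/h

7.5903 min/km, 7.9048 km/h


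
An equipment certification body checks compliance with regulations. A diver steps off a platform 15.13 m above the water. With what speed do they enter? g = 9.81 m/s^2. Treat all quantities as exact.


v = sqrt(2 * g * h)
v = sqrt(2 * 9.81 * 15.13)
v = sqrt(296.8506) = 17.2294 m/s

17.2294 m/s


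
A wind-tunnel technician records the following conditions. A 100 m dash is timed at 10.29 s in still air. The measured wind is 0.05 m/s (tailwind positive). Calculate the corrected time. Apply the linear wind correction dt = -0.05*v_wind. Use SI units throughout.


dt = -0.05 * v_wind = -0.05 * 0.05 = -0.0025 s
t_corrected = t_still + dt = 10.29 + (-0.0025)
t_corrected = 10.2875 s

10.2875 s


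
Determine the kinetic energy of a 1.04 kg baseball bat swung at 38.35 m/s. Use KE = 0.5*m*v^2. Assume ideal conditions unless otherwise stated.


KE = 0.5 * m * v^2
KE = 0.5 * 1.04 * 38.35^2
KE = 0.5 * 1.04 * 1470.7225 = 764.7757 J

764.7757 J


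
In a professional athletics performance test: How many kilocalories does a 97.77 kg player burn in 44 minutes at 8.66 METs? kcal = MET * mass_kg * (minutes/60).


kcal = MET * mass * time_hr
Convert time: 44 min = 0.7333 hr
kcal = 8.66 * 97.77 * 0.7333
kcal = 620.9047 kcal

620.9047 kcal


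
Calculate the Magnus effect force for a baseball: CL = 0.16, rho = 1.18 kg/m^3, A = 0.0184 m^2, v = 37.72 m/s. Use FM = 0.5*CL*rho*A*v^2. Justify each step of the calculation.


FM = 0.5 * CL * rho * A * v^2
FM = 0.5 * 0.16 * 1.18 * 0.0184 * 37.72^2
v^2 = 1422.7984
FM = 0.5 * 0.16 * 1.18 * 0.0184 * 1422.7984 = 2.4713 N

2.4713 N


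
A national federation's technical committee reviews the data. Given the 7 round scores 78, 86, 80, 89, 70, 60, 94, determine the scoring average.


Average = sum / n
Sum = 557
Average = 557 / 7 = 79.5714

79.5714


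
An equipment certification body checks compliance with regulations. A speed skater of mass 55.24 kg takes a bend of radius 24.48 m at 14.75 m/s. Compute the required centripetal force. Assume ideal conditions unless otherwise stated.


Fc = m * v^2 / r
v^2 = 14.75^2 = 217.5625
Fc = 55.24 * 217.5625 / 24.48
Fc = 12018.1525 / 24.48 = 490.9376 N

490.9376 N


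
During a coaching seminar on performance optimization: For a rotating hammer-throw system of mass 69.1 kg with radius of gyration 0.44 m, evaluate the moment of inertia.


I = m * k^2
I = 69.1 * 0.44^2
I = 69.1 * 0.1936 = 13.3778 kg*m^2

13.3778 kg*m^2


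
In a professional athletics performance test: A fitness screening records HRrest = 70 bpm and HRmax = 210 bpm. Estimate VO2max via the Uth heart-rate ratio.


VO2max = 15.3 * HRmax / HRrest
VO2max = 15.3 * 210 / 70
VO2max = 3213 / 70 = 45.9 mL/kg/min

45.9 mL/kg/min


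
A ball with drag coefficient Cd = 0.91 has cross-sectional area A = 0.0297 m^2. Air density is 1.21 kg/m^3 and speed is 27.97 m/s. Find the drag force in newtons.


Fd = 0.5 * Cd * rho * A * v^2
Fd = 0.5 * 0.91 * 1.21 * 0.0297 * 27.97^2
v^2 = 782.3209
Fd = 0.5 * 0.91 * 1.21 * 0.0297 * 782.3209 = 12.792 N

12.792 N


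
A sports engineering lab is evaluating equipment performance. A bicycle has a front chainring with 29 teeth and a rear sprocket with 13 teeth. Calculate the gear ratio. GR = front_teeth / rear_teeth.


GR = front_teeth / rear_teeth
GR = 29 / 13
GR = 2.2308

2.2308


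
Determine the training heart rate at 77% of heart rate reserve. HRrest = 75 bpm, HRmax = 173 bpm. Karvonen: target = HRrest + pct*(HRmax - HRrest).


Target = HRrest + pct*(HRmax - HRrest)
Heart rate reserve = HRmax - HRrest = 173 - 75 = 98 bpm
Fraction = 77% = 0.77
Target = 75 + 0.77 * 98
Target = 75 + 75.46 = 150.46 bpm

150.46 bpm


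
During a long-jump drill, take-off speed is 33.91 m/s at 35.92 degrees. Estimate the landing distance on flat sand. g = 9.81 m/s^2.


R = v^2 * sin(2*theta) / g
Convert angle to radians: theta = 35.92 deg = 0.6269 rad
sin(2*theta) = sin(1.2538) = 0.9502
R = 33.91^2 * 0.9502 / 9.81
R = 1149.8881 * 0.9502 / 9.81 = 111.3774 m

111.3774 m


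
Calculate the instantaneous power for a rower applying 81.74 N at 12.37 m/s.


P = F * v
P = 81.74 * 12.37
P = 1011.1238 W

1011.1238 W


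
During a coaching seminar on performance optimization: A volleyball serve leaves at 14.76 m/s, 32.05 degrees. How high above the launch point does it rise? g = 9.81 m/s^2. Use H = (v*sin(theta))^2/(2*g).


H = (v*sin(theta))^2 / (2*g)
vy = v*sin(theta) = 14.76 * sin(32.05 deg) = 7.8325 m/s
H = vy^2 / (2*g) = 61.3485 / (2*9.81)
H = 61.3485 / 19.62 = 3.1268 m

3.1268 m


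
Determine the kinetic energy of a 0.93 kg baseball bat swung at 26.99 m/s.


KE = 0.5 * m * v^2
KE = 0.5 * 0.93 * 26.99^2
KE = 0.5 * 0.93 * 728.4601 = 338.7339 J

338.7339 J


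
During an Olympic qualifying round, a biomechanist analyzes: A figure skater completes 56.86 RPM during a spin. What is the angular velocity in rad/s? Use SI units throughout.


omega = RPM * 2 * pi / 60
omega = 56.86 * 2 * 3.14159 / 60
omega = 357.2619 / 60 = 5.9544 rad/s

5.9544 rad/s


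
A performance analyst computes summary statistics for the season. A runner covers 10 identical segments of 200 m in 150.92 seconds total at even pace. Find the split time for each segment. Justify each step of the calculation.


Split time = total_time / n_laps = 150.92 / 10
Split time = 15.092 s per lap

15.092 s


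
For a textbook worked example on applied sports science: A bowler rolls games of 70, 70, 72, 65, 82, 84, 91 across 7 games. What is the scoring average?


Average = sum / n
Sum = 534
Average = 534 / 7 = 76.2857

76.2857


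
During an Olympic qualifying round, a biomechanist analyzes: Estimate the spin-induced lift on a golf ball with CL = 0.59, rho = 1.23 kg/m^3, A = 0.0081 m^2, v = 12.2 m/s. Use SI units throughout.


FM = 0.5 * CL * rho * A * v^2
FM = 0.5 * 0.59 * 1.23 * 0.0081 * 12.2^2
v^2 = 148.84
FM = 0.5 * 0.59 * 1.23 * 0.0081 * 148.84 = 0.4375 N

0.4375 N


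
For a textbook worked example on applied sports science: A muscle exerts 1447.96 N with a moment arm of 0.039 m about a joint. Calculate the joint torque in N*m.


tau = F * d
tau = 1447.96 * 0.039
tau = 56.4704 N*m

56.4704 N*m


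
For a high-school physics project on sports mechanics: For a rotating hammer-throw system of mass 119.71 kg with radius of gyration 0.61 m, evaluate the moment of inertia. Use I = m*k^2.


I = m * k^2
I = 119.71 * 0.61^2
I = 119.71 * 0.3721 = 44.5441 kg*m^2

44.5441 kg*m^2


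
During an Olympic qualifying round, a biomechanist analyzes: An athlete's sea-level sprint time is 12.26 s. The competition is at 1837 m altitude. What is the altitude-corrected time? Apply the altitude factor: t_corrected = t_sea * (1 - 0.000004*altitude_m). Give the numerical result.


Correction factor = 1 - 0.000004 * 1837 = 0.992652
t_corrected = t_sea * factor = 12.26 * 0.992652
t_corrected = 12.1699 s

12.1699 s


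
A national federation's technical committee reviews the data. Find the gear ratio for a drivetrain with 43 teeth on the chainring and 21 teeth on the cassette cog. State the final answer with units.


GR = front_teeth / rear_teeth
GR = 43 / 21
GR = 2.0476

2.0476


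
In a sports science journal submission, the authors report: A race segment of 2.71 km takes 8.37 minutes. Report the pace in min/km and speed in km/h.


Pace = time / distance = 8.37 min / 2.71 km = 3.0886 min/km
Speed = distance / time_in_hours = 2.71 / 0.1395 hr
Speed = 19.4265 km/h

3.0886 min/km, 19.4265 km/h


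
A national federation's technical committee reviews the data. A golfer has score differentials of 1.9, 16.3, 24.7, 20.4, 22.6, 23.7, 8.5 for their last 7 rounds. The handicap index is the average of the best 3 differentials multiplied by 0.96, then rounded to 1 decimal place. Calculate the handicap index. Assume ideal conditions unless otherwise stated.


All differentials: 1.9, 16.3, 24.7, 20.4, 22.6, 23.7, 8.5
Sorted: 1.9, 8.5, 16.3, 20.4, 22.6, 23.7, 24.7
Best 3: 1.9, 8.5, 16.3
Average of best = 26.7 / 3 = 8.9
Raw index = 8.9 * 0.96 = 8.544
Handicap index = round(8.544, 1) = 8.5

8.5


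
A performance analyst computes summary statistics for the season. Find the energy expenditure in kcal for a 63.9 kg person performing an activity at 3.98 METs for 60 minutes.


kcal = MET * mass * time_hr
Convert time: 60 min = 1 hr
kcal = 3.98 * 63.9 * 1
kcal = 254.322 kcal

254.322 kcal


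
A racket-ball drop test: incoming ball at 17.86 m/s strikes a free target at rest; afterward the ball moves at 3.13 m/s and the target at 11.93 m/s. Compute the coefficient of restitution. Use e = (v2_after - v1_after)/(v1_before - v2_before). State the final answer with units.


e = (v2_after - v1_after) / (v1_before - v2_before)
Numerator = 11.93 - 3.13 = 8.8
Denominator = 17.86 - 0 = 17.86
e = 8.8 / 17.86 = 0.4927

0.4927


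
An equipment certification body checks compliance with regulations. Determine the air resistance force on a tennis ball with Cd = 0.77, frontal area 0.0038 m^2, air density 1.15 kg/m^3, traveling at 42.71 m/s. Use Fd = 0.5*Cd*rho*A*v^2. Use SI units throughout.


Fd = 0.5 * Cd * rho * A * v^2
Fd = 0.5 * 0.77 * 1.15 * 0.0038 * 42.71^2
v^2 = 1824.1441
Fd = 0.5 * 0.77 * 1.15 * 0.0038 * 1824.1441 = 3.069 N

3.069 N


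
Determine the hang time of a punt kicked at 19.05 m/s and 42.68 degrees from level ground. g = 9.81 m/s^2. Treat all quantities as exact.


T = 2*v*sin(theta)/g
sin(theta) = sin(42.68 deg) = 0.6779
T = 2*19.05*0.6779 / 9.81
T = 25.8281 / 9.81 = 2.6328 s

2.6328 s


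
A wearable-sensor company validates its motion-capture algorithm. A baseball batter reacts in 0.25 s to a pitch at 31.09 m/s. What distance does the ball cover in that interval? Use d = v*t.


d = v * t
d = 31.09 * 0.25
d = 7.7725 m

7.7725 m


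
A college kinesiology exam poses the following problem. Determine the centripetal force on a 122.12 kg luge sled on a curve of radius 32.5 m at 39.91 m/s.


Fc = m * v^2 / r
v^2 = 39.91^2 = 1592.8081
Fc = 122.12 * 1592.8081 / 32.5
Fc = 194513.7252 / 32.5 = 5985.0377 N

5985.0377 N


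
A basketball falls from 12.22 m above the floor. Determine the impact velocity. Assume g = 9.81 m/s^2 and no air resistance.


v = sqrt(2 * g * h)
v = sqrt(2 * 9.81 * 12.22)
v = sqrt(239.7564) = 15.4841 m/s

15.4841 m/s


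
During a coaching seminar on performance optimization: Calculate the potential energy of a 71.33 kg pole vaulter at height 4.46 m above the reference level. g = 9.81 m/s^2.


PE = m * g * h
PE = 71.33 * 9.81 * 4.46
PE = 699.7473 * 4.46 = 3120.873 J

3120.873 J


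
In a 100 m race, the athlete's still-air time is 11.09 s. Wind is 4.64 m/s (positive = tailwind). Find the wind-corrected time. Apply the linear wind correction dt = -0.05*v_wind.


dt = -0.05 * v_wind = -0.05 * 4.64 = -0.232 s
t_corrected = t_still + dt = 11.09 + (-0.232)
t_corrected = 10.858 s

10.858 s


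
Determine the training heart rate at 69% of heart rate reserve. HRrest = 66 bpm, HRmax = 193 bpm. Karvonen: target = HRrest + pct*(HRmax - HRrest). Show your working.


Target = HRrest + pct*(HRmax - HRrest)
Heart rate reserve = HRmax - HRrest = 193 - 66 = 127 bpm
Fraction = 69% = 0.69
Target = 66 + 0.69 * 127
Target = 66 + 87.63 = 153.63 bpm

153.63 bpm


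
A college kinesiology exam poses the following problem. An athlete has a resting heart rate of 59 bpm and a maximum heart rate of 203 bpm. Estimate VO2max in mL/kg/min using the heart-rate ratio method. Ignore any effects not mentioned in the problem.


VO2max = 15.3 * HRmax / HRrest
VO2max = 15.3 * 203 / 59
VO2max = 3105.9 / 59 = 52.6424 mL/kg/min

52.6424 mL/kg/min


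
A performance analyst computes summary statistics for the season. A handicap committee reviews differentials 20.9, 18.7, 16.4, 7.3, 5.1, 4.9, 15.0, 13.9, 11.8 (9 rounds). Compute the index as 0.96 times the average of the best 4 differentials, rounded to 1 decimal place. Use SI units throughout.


All differentials: 20.9, 18.7, 16.4, 7.3, 5.1, 4.9, 15.0, 13.9, 11.8
Sorted: 4.9, 5.1, 7.3, 11.8, 13.9, 15.0, 16.4, 18.7, 20.9
Best 4: 4.9, 5.1, 7.3, 11.8
Average of best = 29.1 / 4 = 7.275
Raw index = 7.275 * 0.96 = 6.984
Handicap index = round(6.984, 1) = 7.0

7.0


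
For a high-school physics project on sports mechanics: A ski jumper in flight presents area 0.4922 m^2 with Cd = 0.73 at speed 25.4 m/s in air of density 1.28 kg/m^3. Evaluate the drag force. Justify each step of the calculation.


Fd = 0.5 * Cd * rho * A * v^2
Fd = 0.5 * 0.73 * 1.28 * 0.4922 * 25.4^2
v^2 = 645.16
Fd = 0.5 * 0.73 * 1.28 * 0.4922 * 645.16 = 148.3583 N

148.3583 N


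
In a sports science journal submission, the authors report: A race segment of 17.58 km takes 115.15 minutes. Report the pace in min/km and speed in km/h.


Pace = time / distance = 115.15 min / 17.58 km = 6.5501 min/km
Speed = distance / time_in_hours = 17.58 / 1.9192 hr
Speed = 9.1602 km/h

6.5501 min/km, 9.1602 km/h


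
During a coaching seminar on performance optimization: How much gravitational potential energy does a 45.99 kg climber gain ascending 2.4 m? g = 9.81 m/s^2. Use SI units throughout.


PE = m * g * h
PE = 45.99 * 9.81 * 2.4
PE = 451.1619 * 2.4 = 1082.7886 J

1082.7886 J


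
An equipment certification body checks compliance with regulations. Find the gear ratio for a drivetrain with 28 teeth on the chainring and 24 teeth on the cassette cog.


GR = front_teeth / rear_teeth
GR = 28 / 24
GR = 1.1667

1.1667


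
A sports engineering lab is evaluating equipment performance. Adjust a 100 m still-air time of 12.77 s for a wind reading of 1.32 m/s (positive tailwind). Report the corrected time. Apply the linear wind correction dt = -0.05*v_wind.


dt = -0.05 * v_wind = -0.05 * 1.32 = -0.066 s
t_corrected = t_still + dt = 12.77 + (-0.066)
t_corrected = 12.704 s

12.704 s


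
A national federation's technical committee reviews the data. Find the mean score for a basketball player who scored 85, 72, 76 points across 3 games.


Average = sum / n
Sum = 233
Average = 233 / 3 = 77.6667

77.6667


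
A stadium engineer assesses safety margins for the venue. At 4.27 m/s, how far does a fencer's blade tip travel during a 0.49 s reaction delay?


d = v * t
d = 4.27 * 0.49
d = 2.0923 m

2.0923 m


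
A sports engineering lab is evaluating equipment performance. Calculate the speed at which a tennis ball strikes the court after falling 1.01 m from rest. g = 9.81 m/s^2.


v = sqrt(2 * g * h)
v = sqrt(2 * 9.81 * 1.01)
v = sqrt(19.8162) = 4.4515 m/s

4.4515 m/s


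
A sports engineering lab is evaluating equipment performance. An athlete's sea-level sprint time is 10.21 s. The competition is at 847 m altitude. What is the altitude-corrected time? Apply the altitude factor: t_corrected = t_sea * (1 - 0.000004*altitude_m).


Correction factor = 1 - 0.000004 * 847 = 0.996612
t_corrected = t_sea * factor = 10.21 * 0.996612
t_corrected = 10.1754 s

10.1754 s


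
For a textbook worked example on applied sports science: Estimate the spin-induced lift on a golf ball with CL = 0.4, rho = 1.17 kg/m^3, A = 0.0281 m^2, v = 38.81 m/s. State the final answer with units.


FM = 0.5 * CL * rho * A * v^2
FM = 0.5 * 0.4 * 1.17 * 0.0281 * 38.81^2
v^2 = 1506.2161
FM = 0.5 * 0.4 * 1.17 * 0.0281 * 1506.2161 = 9.904 N

9.904 N


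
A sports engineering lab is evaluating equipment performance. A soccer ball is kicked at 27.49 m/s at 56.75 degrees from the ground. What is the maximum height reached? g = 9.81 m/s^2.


H = (v*sin(theta))^2 / (2*g)
vy = v*sin(theta) = 27.49 * sin(56.75 deg) = 22.9895 m/s
H = vy^2 / (2*g) = 528.5174 / (2*9.81)
H = 528.5174 / 19.62 = 26.9377 m

26.9377 m


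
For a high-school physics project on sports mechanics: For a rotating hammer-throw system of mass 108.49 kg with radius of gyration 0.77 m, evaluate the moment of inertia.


I = m * k^2
I = 108.49 * 0.77^2
I = 108.49 * 0.5929 = 64.3237 kg*m^2

64.3237 kg*m^2


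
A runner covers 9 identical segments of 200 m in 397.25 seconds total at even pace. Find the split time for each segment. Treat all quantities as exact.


Split time = total_time / n_laps = 397.25 / 9
Split time = 44.1389 s per lap

44.1389 s


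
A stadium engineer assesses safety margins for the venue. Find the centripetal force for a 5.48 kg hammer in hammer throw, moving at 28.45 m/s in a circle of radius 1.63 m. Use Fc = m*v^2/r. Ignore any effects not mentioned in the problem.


Fc = m * v^2 / r
v^2 = 28.45^2 = 809.4025
Fc = 5.48 * 809.4025 / 1.63
Fc = 4435.5257 / 1.63 = 2721.1814 N

2721.1814 N


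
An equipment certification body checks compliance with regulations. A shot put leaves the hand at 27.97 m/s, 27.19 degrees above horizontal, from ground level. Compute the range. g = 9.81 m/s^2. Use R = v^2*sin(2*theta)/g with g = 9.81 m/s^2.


R = v^2 * sin(2*theta) / g
Convert angle to radians: theta = 27.19 deg = 0.4746 rad
sin(2*theta) = sin(0.9491) = 0.8129
R = 27.97^2 * 0.8129 / 9.81
R = 782.3209 * 0.8129 / 9.81 = 64.8264 m

64.8264 m


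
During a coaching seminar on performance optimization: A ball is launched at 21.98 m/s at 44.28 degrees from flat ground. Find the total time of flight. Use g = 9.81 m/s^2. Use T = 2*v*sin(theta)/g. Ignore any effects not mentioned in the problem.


T = 2*v*sin(theta)/g
sin(theta) = sin(44.28 deg) = 0.6982
T = 2*21.98*0.6982 / 9.81
T = 30.6914 / 9.81 = 3.1286 s

3.1286 s


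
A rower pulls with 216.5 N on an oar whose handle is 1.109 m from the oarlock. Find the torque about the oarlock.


tau = F * d
tau = 216.5 * 1.109
tau = 240.0985 N*m

240.0985 N*m


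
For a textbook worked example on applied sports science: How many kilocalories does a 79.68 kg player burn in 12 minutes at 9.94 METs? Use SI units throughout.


kcal = MET * mass * time_hr
Convert time: 12 min = 0.2 hr
kcal = 9.94 * 79.68 * 0.2
kcal = 158.4038 kcal

158.4038 kcal


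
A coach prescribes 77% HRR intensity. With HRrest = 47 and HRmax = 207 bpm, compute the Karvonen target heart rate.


Target = HRrest + pct*(HRmax - HRrest)
Heart rate reserve = HRmax - HRrest = 207 - 47 = 160 bpm
Fraction = 77% = 0.77
Target = 47 + 0.77 * 160
Target = 47 + 123.2 = 170.2 bpm

170.2 bpm


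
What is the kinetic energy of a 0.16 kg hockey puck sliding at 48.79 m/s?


KE = 0.5 * m * v^2
KE = 0.5 * 0.16 * 48.79^2
KE = 0.5 * 0.16 * 2380.4641 = 190.4371 J

190.4371 J


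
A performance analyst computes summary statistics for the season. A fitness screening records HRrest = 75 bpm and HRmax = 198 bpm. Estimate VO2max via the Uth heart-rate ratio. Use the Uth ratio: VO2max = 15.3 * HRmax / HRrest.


VO2max = 15.3 * HRmax / HRrest
VO2max = 15.3 * 198 / 75
VO2max = 3029.4 / 75 = 40.392 mL/kg/min

40.392 mL/kg/min


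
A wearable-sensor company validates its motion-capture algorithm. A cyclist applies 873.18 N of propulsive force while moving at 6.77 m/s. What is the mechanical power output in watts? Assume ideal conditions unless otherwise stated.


P = F * v
P = 873.18 * 6.77
P = 5911.4286 W

5911.4286 W


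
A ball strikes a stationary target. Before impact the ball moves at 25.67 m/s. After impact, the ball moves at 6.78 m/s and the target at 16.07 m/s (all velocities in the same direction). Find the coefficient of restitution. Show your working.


e = (v2_after - v1_after) / (v1_before - v2_before)
Numerator = 16.07 - 6.78 = 9.29
Denominator = 25.67 - 0 = 25.67
e = 9.29 / 25.67 = 0.3619

0.3619


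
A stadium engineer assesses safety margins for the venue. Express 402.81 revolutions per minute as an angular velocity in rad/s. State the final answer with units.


omega = RPM * 2 * pi / 60
omega = 402.81 * 2 * 3.14159 / 60
omega = 2530.9299 / 60 = 42.1822 rad/s

42.1822 rad/s
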